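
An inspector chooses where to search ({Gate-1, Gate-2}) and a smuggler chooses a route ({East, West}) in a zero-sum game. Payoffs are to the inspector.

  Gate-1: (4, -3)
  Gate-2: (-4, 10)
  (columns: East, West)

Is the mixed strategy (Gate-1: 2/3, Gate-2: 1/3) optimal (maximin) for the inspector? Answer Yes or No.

Against East this mix gives (2/3)·4 + (1/3)·(-4) = 4/3.
Against West this mix gives (2/3)·(-3) + (1/3)·10 = 4/3.
All of the smuggler's active replies (East, West) yield 4/3, and no column does worse for the inspector. The mix makes the smuggler indifferent and guarantees 4/3, so it is optimal.

Yes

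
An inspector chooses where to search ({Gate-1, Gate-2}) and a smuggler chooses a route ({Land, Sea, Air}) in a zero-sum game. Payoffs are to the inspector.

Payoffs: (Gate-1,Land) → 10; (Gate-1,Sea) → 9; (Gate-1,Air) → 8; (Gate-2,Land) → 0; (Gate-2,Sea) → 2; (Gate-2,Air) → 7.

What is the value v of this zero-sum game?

8

Row minima: Gate-1 → 8, Gate-2 → 0; maximin = 8.
Column maxima: Land → 10, Sea → 9, Air → 8; minimax = 8.
Since maximin = minimax = 8, there is a saddle point and the value is 8.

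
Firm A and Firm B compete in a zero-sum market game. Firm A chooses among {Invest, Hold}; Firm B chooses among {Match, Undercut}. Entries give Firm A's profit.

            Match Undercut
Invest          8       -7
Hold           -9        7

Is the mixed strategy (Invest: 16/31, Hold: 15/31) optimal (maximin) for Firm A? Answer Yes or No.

Yes

Against Match this mix gives (16/31)·8 + (15/31)·(-9) = -7/31.
Against Undercut this mix gives (16/31)·(-7) + (15/31)·7 = -7/31.
All of Firm B's active replies (Match, Undercut) yield -7/31, and no column does worse for Firm A. The mix makes Firm B indifferent and guarantees -7/31, so it is optimal.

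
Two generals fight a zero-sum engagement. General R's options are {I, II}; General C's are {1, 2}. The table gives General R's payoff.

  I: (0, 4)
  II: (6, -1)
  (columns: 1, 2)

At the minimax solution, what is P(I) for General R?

Row minima: I → 0, II → -1; maximin = 0.
Column maxima: 1 → 6, 2 → 4; minimax = 4.
0 ≠ 4, so there is no saddle point; optimal play is mixed.
Let General R play I with probability p. Expected payoff against 1: 0p + 6(1−p) = −6p + 6; against 2: 4p + (-1)(1−p) = 5p − 1.
Setting these equal: −6p + 6 = 5p − 1 ⇒ −11p = -7 ⇒ p = 7/11, and the value is (-6)·(7/11) + 6 = 24/11.
For General C: with q = P(1), equating I's and II's payoffs gives −4q + 4 = 7q − 1 ⇒ q = 5/11.

7/11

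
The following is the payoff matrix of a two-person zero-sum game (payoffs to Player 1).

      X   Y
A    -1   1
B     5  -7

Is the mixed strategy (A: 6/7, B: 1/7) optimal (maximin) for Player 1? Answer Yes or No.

Against X this mix gives (6/7)·(-1) + (1/7)·5 = -1/7.
Against Y this mix gives (6/7)·1 + (1/7)·(-7) = -1/7.
All of Player 2's active replies (X, Y) yield -1/7, and no column does worse for Player 1. The mix makes Player 2 indifferent and guarantees -1/7, so it is optimal.

Yes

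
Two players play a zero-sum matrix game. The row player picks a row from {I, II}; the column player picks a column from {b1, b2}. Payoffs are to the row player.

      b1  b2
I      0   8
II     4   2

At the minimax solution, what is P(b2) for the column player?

Row minima: I → 0, II → 2; maximin = 2.
Column maxima: b1 → 4, b2 → 8; minimax = 4.
2 ≠ 4, so there is no saddle point; optimal play is mixed.
Let the row player play I with probability p. Expected payoff against b1: 0p + 4(1−p) = −4p + 4; against b2: 8p + 2(1−p) = 6p + 2.
Setting these equal: −4p + 4 = 6p + 2 ⇒ −10p = -2 ⇒ p = 1/5, and the value is (-4)·(1/5) + 4 = 16/5.
For the column player: with q = P(b1), equating I's and II's payoffs gives −8q + 8 = 2q + 2 ⇒ q = 3/5.

2/5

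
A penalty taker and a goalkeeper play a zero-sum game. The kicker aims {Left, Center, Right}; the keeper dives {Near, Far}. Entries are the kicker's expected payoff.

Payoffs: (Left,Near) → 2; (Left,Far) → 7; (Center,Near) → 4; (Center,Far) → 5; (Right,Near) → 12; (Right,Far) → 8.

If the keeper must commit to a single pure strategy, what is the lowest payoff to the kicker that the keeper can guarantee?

8

Column maxima: Near → 12, Far → 8.
The smallest of these is 8.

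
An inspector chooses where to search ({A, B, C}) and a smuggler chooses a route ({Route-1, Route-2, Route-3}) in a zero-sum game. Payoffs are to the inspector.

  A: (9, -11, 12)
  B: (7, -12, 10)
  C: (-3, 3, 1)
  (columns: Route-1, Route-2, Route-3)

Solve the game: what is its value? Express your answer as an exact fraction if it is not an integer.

-3/13

Row minima: A → -11, B → -12, C → -3; maximin = -3.
Column maxima: Route-1 → 9, Route-2 → 3, Route-3 → 12; minimax = 3.
-3 ≠ 3, so there is no saddle point; optimal play is mixed.
B is strictly dominated by A, so the inspector never plays it.
Route-3 is strictly dominated by Route-1 (it gives the inspector strictly more in every row), so the smuggler never plays it.
On the remaining 2×2 (A, C vs Route-1, Route-2):
Let the inspector play A with probability p. Expected payoff against Route-1: 9p + (-3)(1−p) = 12p − 3; against Route-2: (-11)p + 3(1−p) = −14p + 3.
Setting these equal: 12p − 3 = −14p + 3 ⇒ 26p = 6 ⇒ p = 3/13, and the value is (12)·(3/13) − 3 = -3/13.
For the smuggler: with q = P(Route-1), equating A's and C's payoffs gives 20q − 11 = −6q + 3 ⇒ q = 7/13.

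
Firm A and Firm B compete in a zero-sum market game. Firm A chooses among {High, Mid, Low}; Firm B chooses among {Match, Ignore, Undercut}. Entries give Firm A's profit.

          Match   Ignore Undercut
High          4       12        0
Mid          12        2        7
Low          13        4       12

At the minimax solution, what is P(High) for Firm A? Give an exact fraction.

2/5

Row minima: High → 0, Mid → 2, Low → 4; maximin = 4.
Column maxima: Match → 13, Ignore → 12, Undercut → 12; minimax = 12.
4 ≠ 12, so there is no saddle point; optimal play is mixed.
Mid is strictly dominated by Low, so Firm A never plays it.
Match is strictly dominated by Undercut (it gives Firm A strictly more in every row), so Firm B never plays it.
On the remaining 2×2 (High, Low vs Ignore, Undercut):
Let Firm A play High with probability p. Expected payoff against Ignore: 12p + 4(1−p) = 8p + 4; against Undercut: 0p + 12(1−p) = −12p + 12.
Setting these equal: 8p + 4 = −12p + 12 ⇒ 20p = 8 ⇒ p = 2/5, and the value is (8)·(2/5) + 4 = 36/5.
For Firm B: with q = P(Ignore), equating High's and Low's payoffs gives 12q = −8q + 12 ⇒ q = 3/5.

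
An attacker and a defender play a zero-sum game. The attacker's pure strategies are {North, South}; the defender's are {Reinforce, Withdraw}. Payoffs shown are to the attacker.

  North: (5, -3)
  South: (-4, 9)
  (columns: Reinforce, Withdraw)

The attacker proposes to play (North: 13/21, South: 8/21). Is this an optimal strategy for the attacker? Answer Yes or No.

Against Reinforce this mix gives (13/21)·5 + (8/21)·(-4) = 11/7.
Against Withdraw this mix gives (13/21)·(-3) + (8/21)·9 = 11/7.
All of the defender's active replies (Reinforce, Withdraw) yield 11/7, and no column does worse for the attacker. The mix makes the defender indifferent and guarantees 11/7, so it is optimal.

Yes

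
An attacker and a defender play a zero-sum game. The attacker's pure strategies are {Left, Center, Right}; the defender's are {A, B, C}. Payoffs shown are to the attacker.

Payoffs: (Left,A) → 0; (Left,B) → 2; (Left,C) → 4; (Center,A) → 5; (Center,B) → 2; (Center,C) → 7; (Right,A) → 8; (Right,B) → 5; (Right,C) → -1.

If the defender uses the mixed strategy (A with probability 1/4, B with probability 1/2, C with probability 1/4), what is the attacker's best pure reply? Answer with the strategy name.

Right

Expected payoff of Left: (1/4)·0 + (1/2)·2 + (1/4)·4 = 2.
Expected payoff of Center: (1/4)·5 + (1/2)·2 + (1/4)·7 = 4.
Expected payoff of Right: (1/4)·8 + (1/2)·5 + (1/4)·(-1) = 17/4.
The largest is 17/4, so the attacker's best response is Right.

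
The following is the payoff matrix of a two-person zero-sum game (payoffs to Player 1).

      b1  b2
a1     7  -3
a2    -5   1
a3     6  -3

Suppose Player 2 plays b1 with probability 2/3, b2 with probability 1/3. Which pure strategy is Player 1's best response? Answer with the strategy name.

a1

Expected payoff of a1: (2/3)·7 + (1/3)·(-3) = 11/3.
Expected payoff of a2: (2/3)·(-5) + (1/3)·1 = -3.
Expected payoff of a3: (2/3)·6 + (1/3)·(-3) = 3.
The largest is 11/3, so Player 1's best response is a1.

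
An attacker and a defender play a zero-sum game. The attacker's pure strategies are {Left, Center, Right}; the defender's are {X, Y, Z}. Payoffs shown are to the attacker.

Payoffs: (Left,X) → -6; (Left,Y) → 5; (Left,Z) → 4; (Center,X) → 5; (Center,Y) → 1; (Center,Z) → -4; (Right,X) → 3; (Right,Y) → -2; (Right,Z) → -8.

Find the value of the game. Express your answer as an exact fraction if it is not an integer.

Row minima: Left → -6, Center → -4, Right → -8; maximin = -4.
Column maxima: X → 5, Y → 5, Z → 4; minimax = 4.
-4 ≠ 4, so there is no saddle point; optimal play is mixed.
Right is strictly dominated by Center, so the attacker never plays it.
Y is strictly dominated by Z (it gives the attacker strictly more in every row), so the defender never plays it.
On the remaining 2×2 (Left, Center vs X, Z):
Let the attacker play Left with probability p. Expected payoff against X: (-6)p + 5(1−p) = −11p + 5; against Z: 4p + (-4)(1−p) = 8p − 4.
Setting these equal: −11p + 5 = 8p − 4 ⇒ −19p = -9 ⇒ p = 9/19, and the value is (-11)·(9/19) + 5 = -4/19.
For the defender: with q = P(X), equating Left's and Center's payoffs gives −10q + 4 = 9q − 4 ⇒ q = 8/19.

-4/19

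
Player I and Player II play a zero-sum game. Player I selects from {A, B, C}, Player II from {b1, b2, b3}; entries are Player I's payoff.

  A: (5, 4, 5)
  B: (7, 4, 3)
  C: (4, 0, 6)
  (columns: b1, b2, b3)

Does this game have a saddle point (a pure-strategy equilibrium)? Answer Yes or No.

Yes

Row minima: A → 4, B → 3, C → 0; maximin = 4.
Column maxima: b1 → 7, b2 → 4, b3 → 6; minimax = 4.
maximin = minimax = 4, so a saddle point exists.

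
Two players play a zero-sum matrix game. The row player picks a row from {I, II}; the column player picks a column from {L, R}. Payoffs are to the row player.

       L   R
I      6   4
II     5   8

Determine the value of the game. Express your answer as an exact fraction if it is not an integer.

28/5

Row minima: I → 4, II → 5; maximin = 5.
Column maxima: L → 6, R → 8; minimax = 6.
5 ≠ 6, so there is no saddle point; optimal play is mixed.
Let the row player play I with probability p. Expected payoff against L: 6p + 5(1−p) = p + 5; against R: 4p + 8(1−p) = −4p + 8.
Setting these equal: p + 5 = −4p + 8 ⇒ 5p = 3 ⇒ p = 3/5, and the value is (1)·(3/5) + 5 = 28/5.
For the column player: with q = P(L), equating I's and II's payoffs gives 2q + 4 = −3q + 8 ⇒ q = 4/5.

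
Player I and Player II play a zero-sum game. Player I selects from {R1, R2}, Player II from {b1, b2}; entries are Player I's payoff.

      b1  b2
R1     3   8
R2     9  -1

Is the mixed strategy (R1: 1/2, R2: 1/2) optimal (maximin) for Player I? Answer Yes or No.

No

Against b1 this mix gives (1/2)·3 + (1/2)·9 = 6.
Against b2 this mix gives (1/2)·8 + (1/2)·(-1) = 7/2.
Player II will play b2, holding Player I to 7/2. Shifting weight toward the row that does better against b2 would raise this floor (the equalizing mix achieves 5 against both b2 and b1), so the proposed strategy is not optimal.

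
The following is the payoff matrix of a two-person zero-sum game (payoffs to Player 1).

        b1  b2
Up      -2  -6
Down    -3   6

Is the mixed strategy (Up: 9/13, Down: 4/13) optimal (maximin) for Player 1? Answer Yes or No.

Yes

Against b1 this mix gives (9/13)·(-2) + (4/13)·(-3) = -30/13.
Against b2 this mix gives (9/13)·(-6) + (4/13)·6 = -30/13.
All of Player 2's active replies (b1, b2) yield -30/13, and no column does worse for Player 1. The mix makes Player 2 indifferent and guarantees -30/13, so it is optimal.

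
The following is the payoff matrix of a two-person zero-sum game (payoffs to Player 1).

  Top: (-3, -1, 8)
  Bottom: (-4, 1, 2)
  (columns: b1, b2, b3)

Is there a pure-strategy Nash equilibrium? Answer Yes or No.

Row minima: Top → -3, Bottom → -4; maximin = -3.
Column maxima: b1 → -3, b2 → 1, b3 → 8; minimax = -3.
maximin = minimax = -3, so a saddle point exists.

Yes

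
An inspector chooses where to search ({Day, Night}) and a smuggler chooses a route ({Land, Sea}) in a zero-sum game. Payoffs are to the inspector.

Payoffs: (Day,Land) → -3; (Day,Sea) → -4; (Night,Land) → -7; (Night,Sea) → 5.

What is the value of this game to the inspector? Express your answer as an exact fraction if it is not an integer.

-43/13

Row minima: Day → -4, Night → -7; maximin = -4.
Column maxima: Land → -3, Sea → 5; minimax = -3.
-4 ≠ -3, so there is no saddle point; optimal play is mixed.
Let the inspector play Day with probability p. Expected payoff against Land: (-3)p + (-7)(1−p) = 4p − 7; against Sea: (-4)p + 5(1−p) = −9p + 5.
Setting these equal: 4p − 7 = −9p + 5 ⇒ 13p = 12 ⇒ p = 12/13, and the value is (4)·(12/13) − 7 = -43/13.
For the smuggler: with q = P(Land), equating Day's and Night's payoffs gives q − 4 = −12q + 5 ⇒ q = 9/13.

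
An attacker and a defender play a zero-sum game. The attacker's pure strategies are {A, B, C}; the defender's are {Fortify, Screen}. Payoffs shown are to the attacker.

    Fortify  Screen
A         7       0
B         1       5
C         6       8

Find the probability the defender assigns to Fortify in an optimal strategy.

Row minima: A → 0, B → 1, C → 6; maximin = 6.
Column maxima: Fortify → 7, Screen → 8; minimax = 7.
6 ≠ 7, so there is no saddle point; optimal play is mixed.
B is strictly dominated by C, so the attacker never plays it.
On the remaining 2×2 (A, C vs Fortify, Screen):
Let the attacker play A with probability p. Expected payoff against Fortify: 7p + 6(1−p) = p + 6; against Screen: 0p + 8(1−p) = −8p + 8.
Setting these equal: p + 6 = −8p + 8 ⇒ 9p = 2 ⇒ p = 2/9, and the value is (1)·(2/9) + 6 = 56/9.
For the defender: with q = P(Fortify), equating A's and C's payoffs gives 7q = −2q + 8 ⇒ q = 8/9.

8/9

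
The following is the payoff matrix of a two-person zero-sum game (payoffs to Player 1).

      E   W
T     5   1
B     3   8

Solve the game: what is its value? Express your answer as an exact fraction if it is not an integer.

37/9

Row minima: T → 1, B → 3; maximin = 3.
Column maxima: E → 5, W → 8; minimax = 5.
3 ≠ 5, so there is no saddle point; optimal play is mixed.
Let Player 1 play T with probability p. Expected payoff against E: 5p + 3(1−p) = 2p + 3; against W: 1p + 8(1−p) = −7p + 8.
Setting these equal: 2p + 3 = −7p + 8 ⇒ 9p = 5 ⇒ p = 5/9, and the value is (2)·(5/9) + 3 = 37/9.
For Player 2: with q = P(E), equating T's and B's payoffs gives 4q + 1 = −5q + 8 ⇒ q = 7/9.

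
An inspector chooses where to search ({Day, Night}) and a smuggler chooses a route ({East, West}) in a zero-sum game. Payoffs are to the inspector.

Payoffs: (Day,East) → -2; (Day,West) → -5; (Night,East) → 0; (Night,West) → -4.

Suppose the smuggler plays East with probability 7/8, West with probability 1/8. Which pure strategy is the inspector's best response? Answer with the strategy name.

Expected payoff of Day: (7/8)·(-2) + (1/8)·(-5) = -19/8.
Expected payoff of Night: (7/8)·0 + (1/8)·(-4) = -1/2.
The largest is -1/2, so the inspector's best response is Night.

Night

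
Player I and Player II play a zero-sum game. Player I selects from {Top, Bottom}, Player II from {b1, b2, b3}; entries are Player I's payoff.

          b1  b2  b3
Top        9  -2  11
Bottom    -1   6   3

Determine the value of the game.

Row minima: Top → -2, Bottom → -1; maximin = -1.
Column maxima: b1 → 9, b2 → 6, b3 → 11; minimax = 6.
-1 ≠ 6, so there is no saddle point; optimal play is mixed.
b3 is strictly dominated by b1 (it gives Player I strictly more in every row), so Player II never plays it.
On the remaining 2×2 (Top, Bottom vs b1, b2):
Let Player I play Top with probability p. Expected payoff against b1: 9p + (-1)(1−p) = 10p − 1; against b2: (-2)p + 6(1−p) = −8p + 6.
Setting these equal: 10p − 1 = −8p + 6 ⇒ 18p = 7 ⇒ p = 7/18, and the value is (10)·(7/18) − 1 = 26/9.
For Player II: with q = P(b1), equating Top's and Bottom's payoffs gives 11q − 2 = −7q + 6 ⇒ q = 4/9.

26/9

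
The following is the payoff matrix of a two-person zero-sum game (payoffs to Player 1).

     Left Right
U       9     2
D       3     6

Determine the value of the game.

24/5

Row minima: U → 2, D → 3; maximin = 3.
Column maxima: Left → 9, Right → 6; minimax = 6.
3 ≠ 6, so there is no saddle point; optimal play is mixed.
Let Player 1 play U with probability p. Expected payoff against Left: 9p + 3(1−p) = 6p + 3; against Right: 2p + 6(1−p) = −4p + 6.
Setting these equal: 6p + 3 = −4p + 6 ⇒ 10p = 3 ⇒ p = 3/10, and the value is (6)·(3/10) + 3 = 24/5.
For Player 2: with q = P(Left), equating U's and D's payoffs gives 7q + 2 = −3q + 6 ⇒ q = 2/5.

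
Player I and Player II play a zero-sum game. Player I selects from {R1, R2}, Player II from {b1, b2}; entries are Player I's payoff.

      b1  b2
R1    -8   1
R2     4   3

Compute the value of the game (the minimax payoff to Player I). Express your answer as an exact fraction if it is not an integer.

Row minima: R1 → -8, R2 → 3; maximin = 3.
Column maxima: b1 → 4, b2 → 3; minimax = 3.
Since maximin = minimax = 3, there is a saddle point and the value is 3.

3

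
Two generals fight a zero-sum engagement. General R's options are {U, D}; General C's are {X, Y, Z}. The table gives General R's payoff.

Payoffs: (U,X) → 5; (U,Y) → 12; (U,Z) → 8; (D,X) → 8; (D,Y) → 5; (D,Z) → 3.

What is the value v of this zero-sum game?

Row minima: U → 5, D → 3; maximin = 5.
Column maxima: X → 8, Y → 12, Z → 8; minimax = 8.
5 ≠ 8, so there is no saddle point; optimal play is mixed.
Y is strictly dominated by Z (it gives General R strictly more in every row), so General C never plays it.
On the remaining 2×2 (U, D vs X, Z):
Let General R play U with probability p. Expected payoff against X: 5p + 8(1−p) = −3p + 8; against Z: 8p + 3(1−p) = 5p + 3.
Setting these equal: −3p + 8 = 5p + 3 ⇒ −8p = -5 ⇒ p = 5/8, and the value is (-3)·(5/8) + 8 = 49/8.
For General C: with q = P(X), equating U's and D's payoffs gives −3q + 8 = 5q + 3 ⇒ q = 5/8.

49/8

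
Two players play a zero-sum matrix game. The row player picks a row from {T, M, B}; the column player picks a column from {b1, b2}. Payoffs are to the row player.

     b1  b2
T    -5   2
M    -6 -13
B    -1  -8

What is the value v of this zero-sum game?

Row minima: T → -5, M → -13, B → -8; maximin = -5.
Column maxima: b1 → -1, b2 → 2; minimax = -1.
-5 ≠ -1, so there is no saddle point; optimal play is mixed.
M is strictly dominated by T, so the row player never plays it.
On the remaining 2×2 (T, B vs b1, b2):
Let the row player play T with probability p. Expected payoff against b1: (-5)p + (-1)(1−p) = −4p − 1; against b2: 2p + (-8)(1−p) = 10p − 8.
Setting these equal: −4p − 1 = 10p − 8 ⇒ −14p = -7 ⇒ p = 1/2, and the value is (-4)·(1/2) − 1 = -3.
For the column player: with q = P(b1), equating T's and B's payoffs gives −7q + 2 = 7q − 8 ⇒ q = 5/7.

-3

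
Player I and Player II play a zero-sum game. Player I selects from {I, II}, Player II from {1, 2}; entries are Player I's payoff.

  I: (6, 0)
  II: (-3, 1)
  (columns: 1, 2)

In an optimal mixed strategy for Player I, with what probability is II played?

3/5

Row minima: I → 0, II → -3; maximin = 0.
Column maxima: 1 → 6, 2 → 1; minimax = 1.
0 ≠ 1, so there is no saddle point; optimal play is mixed.
Let Player I play I with probability p. Expected payoff against 1: 6p + (-3)(1−p) = 9p − 3; against 2: 0p + 1(1−p) = −p + 1.
Setting these equal: 9p − 3 = −p + 1 ⇒ 10p = 4 ⇒ p = 2/5, and the value is (9)·(2/5) − 3 = 3/5.
For Player II: with q = P(1), equating I's and II's payoffs gives 6q = −4q + 1 ⇒ q = 1/10.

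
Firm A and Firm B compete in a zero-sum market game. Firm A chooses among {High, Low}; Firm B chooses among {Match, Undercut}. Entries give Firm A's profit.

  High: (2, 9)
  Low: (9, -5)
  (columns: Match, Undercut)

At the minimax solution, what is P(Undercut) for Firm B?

1/3

Row minima: High → 2, Low → -5; maximin = 2.
Column maxima: Match → 9, Undercut → 9; minimax = 9.
2 ≠ 9, so there is no saddle point; optimal play is mixed.
Let Firm A play High with probability p. Expected payoff against Match: 2p + 9(1−p) = −7p + 9; against Undercut: 9p + (-5)(1−p) = 14p − 5.
Setting these equal: −7p + 9 = 14p − 5 ⇒ −21p = -14 ⇒ p = 2/3, and the value is (-7)·(2/3) + 9 = 13/3.
For Firm B: with q = P(Match), equating High's and Low's payoffs gives −7q + 9 = 14q − 5 ⇒ q = 2/3.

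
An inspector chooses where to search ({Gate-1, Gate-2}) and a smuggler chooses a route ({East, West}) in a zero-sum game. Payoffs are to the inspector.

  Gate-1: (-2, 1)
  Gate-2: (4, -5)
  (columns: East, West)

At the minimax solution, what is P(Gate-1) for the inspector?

3/4

Row minima: Gate-1 → -2, Gate-2 → -5; maximin = -2.
Column maxima: East → 4, West → 1; minimax = 1.
-2 ≠ 1, so there is no saddle point; optimal play is mixed.
Let the inspector play Gate-1 with probability p. Expected payoff against East: (-2)p + 4(1−p) = −6p + 4; against West: 1p + (-5)(1−p) = 6p − 5.
Setting these equal: −6p + 4 = 6p − 5 ⇒ −12p = -9 ⇒ p = 3/4, and the value is (-6)·(3/4) + 4 = -1/2.
For the smuggler: with q = P(East), equating Gate-1's and Gate-2's payoffs gives −3q + 1 = 9q − 5 ⇒ q = 1/2.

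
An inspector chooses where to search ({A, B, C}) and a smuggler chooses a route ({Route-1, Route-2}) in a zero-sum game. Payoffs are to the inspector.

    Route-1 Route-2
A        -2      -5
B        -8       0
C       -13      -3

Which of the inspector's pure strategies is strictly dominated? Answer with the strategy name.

C

B gives a strictly higher payoff than C against every column: -8 > -13, 0 > -3.
So C is strictly dominated and the inspector never plays it.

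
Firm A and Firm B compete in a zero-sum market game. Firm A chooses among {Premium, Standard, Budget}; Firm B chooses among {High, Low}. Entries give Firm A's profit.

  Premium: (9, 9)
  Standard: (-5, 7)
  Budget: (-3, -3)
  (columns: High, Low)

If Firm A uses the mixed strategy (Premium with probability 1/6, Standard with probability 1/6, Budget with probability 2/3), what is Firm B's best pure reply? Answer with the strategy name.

High

If Firm B plays High, Firm A's expected payoff is (1/6)·9 + (1/6)·(-5) + (2/3)·(-3) = -4/3.
If Firm B plays Low, Firm A's expected payoff is (1/6)·9 + (1/6)·7 + (2/3)·(-3) = 2/3.
Firm B minimizes Firm A's payoff; the smallest is -4/3, so the best response is High.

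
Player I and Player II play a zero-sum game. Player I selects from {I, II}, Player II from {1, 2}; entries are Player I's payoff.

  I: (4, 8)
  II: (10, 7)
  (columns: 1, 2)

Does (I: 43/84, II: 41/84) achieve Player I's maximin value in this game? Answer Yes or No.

No

Against 1 this mix gives (43/84)·4 + (41/84)·10 = 97/14.
Against 2 this mix gives (43/84)·8 + (41/84)·7 = 631/84.
Player II will play 1, holding Player I to 97/14. Shifting weight toward the row that does better against 1 would raise this floor (the equalizing mix achieves 52/7 against both 1 and 2), so the proposed strategy is not optimal.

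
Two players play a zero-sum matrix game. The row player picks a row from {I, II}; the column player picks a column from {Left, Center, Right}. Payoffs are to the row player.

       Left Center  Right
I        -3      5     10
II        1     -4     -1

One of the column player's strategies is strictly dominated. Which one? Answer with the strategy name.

Right

Center holds the row player's payoff strictly below Right in every row: 5 < 10, -4 < -1.
So Right is strictly dominated for the column player.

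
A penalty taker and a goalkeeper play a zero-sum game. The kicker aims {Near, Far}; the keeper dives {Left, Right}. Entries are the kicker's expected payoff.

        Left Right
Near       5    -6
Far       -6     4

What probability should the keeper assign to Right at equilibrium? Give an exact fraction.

11/21

Row minima: Near → -6, Far → -6; maximin = -6.
Column maxima: Left → 5, Right → 4; minimax = 4.
-6 ≠ 4, so there is no saddle point; optimal play is mixed.
Let the kicker play Near with probability p. Expected payoff against Left: 5p + (-6)(1−p) = 11p − 6; against Right: (-6)p + 4(1−p) = −10p + 4.
Setting these equal: 11p − 6 = −10p + 4 ⇒ 21p = 10 ⇒ p = 10/21, and the value is (11)·(10/21) − 6 = -16/21.
For the keeper: with q = P(Left), equating Near's and Far's payoffs gives 11q − 6 = −10q + 4 ⇒ q = 10/21.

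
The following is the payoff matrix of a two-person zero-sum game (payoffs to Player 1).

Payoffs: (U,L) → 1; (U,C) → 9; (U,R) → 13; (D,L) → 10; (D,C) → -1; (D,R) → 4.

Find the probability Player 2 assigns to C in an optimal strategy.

9/19

Row minima: U → 1, D → -1; maximin = 1.
Column maxima: L → 10, C → 9, R → 13; minimax = 9.
1 ≠ 9, so there is no saddle point; optimal play is mixed.
R is strictly dominated by C (it gives Player 1 strictly more in every row), so Player 2 never plays it.
On the remaining 2×2 (U, D vs L, C):
Let Player 1 play U with probability p. Expected payoff against L: 1p + 10(1−p) = −9p + 10; against C: 9p + (-1)(1−p) = 10p − 1.
Setting these equal: −9p + 10 = 10p − 1 ⇒ −19p = -11 ⇒ p = 11/19, and the value is (-9)·(11/19) + 10 = 91/19.
For Player 2: with q = P(L), equating U's and D's payoffs gives −8q + 9 = 11q − 1 ⇒ q = 10/19.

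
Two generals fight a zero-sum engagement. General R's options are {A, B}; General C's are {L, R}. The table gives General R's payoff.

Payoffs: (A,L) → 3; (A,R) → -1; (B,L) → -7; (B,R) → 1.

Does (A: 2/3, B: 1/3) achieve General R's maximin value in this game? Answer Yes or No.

Yes

Against L this mix gives (2/3)·3 + (1/3)·(-7) = -1/3.
Against R this mix gives (2/3)·(-1) + (1/3)·1 = -1/3.
All of General C's active replies (L, R) yield -1/3, and no column does worse for General R. The mix makes General C indifferent and guarantees -1/3, so it is optimal.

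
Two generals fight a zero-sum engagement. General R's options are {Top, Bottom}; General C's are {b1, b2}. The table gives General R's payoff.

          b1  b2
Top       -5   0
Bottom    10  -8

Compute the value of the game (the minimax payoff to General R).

Row minima: Top → -5, Bottom → -8; maximin = -5.
Column maxima: b1 → 10, b2 → 0; minimax = 0.
-5 ≠ 0, so there is no saddle point; optimal play is mixed.
Let General R play Top with probability p. Expected payoff against b1: (-5)p + 10(1−p) = −15p + 10; against b2: 0p + (-8)(1−p) = 8p − 8.
Setting these equal: −15p + 10 = 8p − 8 ⇒ −23p = -18 ⇒ p = 18/23, and the value is (-15)·(18/23) + 10 = -40/23.
For General C: with q = P(b1), equating Top's and Bottom's payoffs gives −5q = 18q − 8 ⇒ q = 8/23.

-40/23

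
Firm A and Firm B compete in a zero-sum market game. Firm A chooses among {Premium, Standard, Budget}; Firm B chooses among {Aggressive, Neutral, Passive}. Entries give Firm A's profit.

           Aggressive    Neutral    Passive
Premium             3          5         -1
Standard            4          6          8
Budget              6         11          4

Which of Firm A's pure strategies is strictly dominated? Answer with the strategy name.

Premium

Standard gives a strictly higher payoff than Premium against every column: 4 > 3, 6 > 5, 8 > -1.
So Premium is strictly dominated and Firm A never plays it.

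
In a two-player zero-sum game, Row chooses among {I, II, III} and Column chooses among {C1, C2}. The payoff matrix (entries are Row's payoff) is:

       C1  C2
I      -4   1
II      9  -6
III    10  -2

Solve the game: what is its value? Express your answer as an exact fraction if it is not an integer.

2/17

Row minima: I → -4, II → -6, III → -2; maximin = -2.
Column maxima: C1 → 10, C2 → 1; minimax = 1.
-2 ≠ 1, so there is no saddle point; optimal play is mixed.
II is strictly dominated by III, so Row never plays it.
On the remaining 2×2 (I, III vs C1, C2):
Let Row play I with probability p. Expected payoff against C1: (-4)p + 10(1−p) = −14p + 10; against C2: 1p + (-2)(1−p) = 3p − 2.
Setting these equal: −14p + 10 = 3p − 2 ⇒ −17p = -12 ⇒ p = 12/17, and the value is (-14)·(12/17) + 10 = 2/17.
For Column: with q = P(C1), equating I's and III's payoffs gives −5q + 1 = 12q − 2 ⇒ q = 3/17.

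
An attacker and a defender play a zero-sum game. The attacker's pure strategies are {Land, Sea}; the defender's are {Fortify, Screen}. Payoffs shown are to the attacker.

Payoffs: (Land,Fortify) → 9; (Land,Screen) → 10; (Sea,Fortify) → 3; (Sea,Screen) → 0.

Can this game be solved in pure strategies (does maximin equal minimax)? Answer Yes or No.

Row minima: Land → 9, Sea → 0; maximin = 9.
Column maxima: Fortify → 9, Screen → 10; minimax = 9.
maximin = minimax = 9, so a saddle point exists.

Yes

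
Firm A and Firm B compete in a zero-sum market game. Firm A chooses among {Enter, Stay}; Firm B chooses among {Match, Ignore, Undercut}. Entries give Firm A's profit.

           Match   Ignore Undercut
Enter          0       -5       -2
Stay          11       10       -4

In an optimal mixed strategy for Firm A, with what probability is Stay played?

Row minima: Enter → -5, Stay → -4; maximin = -4.
Column maxima: Match → 11, Ignore → 10, Undercut → -2; minimax = -2.
-4 ≠ -2, so there is no saddle point; optimal play is mixed.
Match is strictly dominated by Ignore (it gives Firm A strictly more in every row), so Firm B never plays it.
On the remaining 2×2 (Enter, Stay vs Ignore, Undercut):
Let Firm A play Enter with probability p. Expected payoff against Ignore: (-5)p + 10(1−p) = −15p + 10; against Undercut: (-2)p + (-4)(1−p) = 2p − 4.
Setting these equal: −15p + 10 = 2p − 4 ⇒ −17p = -14 ⇒ p = 14/17, and the value is (-15)·(14/17) + 10 = -40/17.
For Firm B: with q = P(Ignore), equating Enter's and Stay's payoffs gives −3q − 2 = 14q − 4 ⇒ q = 2/17.

3/17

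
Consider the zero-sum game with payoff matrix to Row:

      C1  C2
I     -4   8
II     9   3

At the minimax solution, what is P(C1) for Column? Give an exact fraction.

5/18

Row minima: I → -4, II → 3; maximin = 3.
Column maxima: C1 → 9, C2 → 8; minimax = 8.
3 ≠ 8, so there is no saddle point; optimal play is mixed.
Let Row play I with probability p. Expected payoff against C1: (-4)p + 9(1−p) = −13p + 9; against C2: 8p + 3(1−p) = 5p + 3.
Setting these equal: −13p + 9 = 5p + 3 ⇒ −18p = -6 ⇒ p = 1/3, and the value is (-13)·(1/3) + 9 = 14/3.
For Column: with q = P(C1), equating I's and II's payoffs gives −12q + 8 = 6q + 3 ⇒ q = 5/18.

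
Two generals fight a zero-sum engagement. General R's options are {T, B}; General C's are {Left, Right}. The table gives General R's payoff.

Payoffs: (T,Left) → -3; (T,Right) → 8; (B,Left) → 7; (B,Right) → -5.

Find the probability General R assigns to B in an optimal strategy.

11/23

Row minima: T → -3, B → -5; maximin = -3.
Column maxima: Left → 7, Right → 8; minimax = 7.
-3 ≠ 7, so there is no saddle point; optimal play is mixed.
Let General R play T with probability p. Expected payoff against Left: (-3)p + 7(1−p) = −10p + 7; against Right: 8p + (-5)(1−p) = 13p − 5.
Setting these equal: −10p + 7 = 13p − 5 ⇒ −23p = -12 ⇒ p = 12/23, and the value is (-10)·(12/23) + 7 = 41/23.
For General C: with q = P(Left), equating T's and B's payoffs gives −11q + 8 = 12q − 5 ⇒ q = 13/23.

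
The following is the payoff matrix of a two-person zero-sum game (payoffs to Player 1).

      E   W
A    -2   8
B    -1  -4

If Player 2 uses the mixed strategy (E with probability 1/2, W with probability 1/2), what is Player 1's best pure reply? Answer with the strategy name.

Expected payoff of A: (1/2)·(-2) + (1/2)·8 = 3.
Expected payoff of B: (1/2)·(-1) + (1/2)·(-4) = -5/2.
The largest is 3, so Player 1's best response is A.

A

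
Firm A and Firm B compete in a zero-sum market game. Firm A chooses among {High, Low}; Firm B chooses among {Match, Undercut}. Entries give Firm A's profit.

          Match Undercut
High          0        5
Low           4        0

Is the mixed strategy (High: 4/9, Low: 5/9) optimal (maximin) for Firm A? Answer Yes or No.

Yes

Against Match this mix gives (4/9)·0 + (5/9)·4 = 20/9.
Against Undercut this mix gives (4/9)·5 + (5/9)·0 = 20/9.
All of Firm B's active replies (Match, Undercut) yield 20/9, and no column does worse for Firm A. The mix makes Firm B indifferent and guarantees 20/9, so it is optimal.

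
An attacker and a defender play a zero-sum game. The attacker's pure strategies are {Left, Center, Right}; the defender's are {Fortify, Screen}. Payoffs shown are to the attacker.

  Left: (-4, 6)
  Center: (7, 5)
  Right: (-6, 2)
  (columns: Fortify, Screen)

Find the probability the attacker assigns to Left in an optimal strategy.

Row minima: Left → -4, Center → 5, Right → -6; maximin = 5.
Column maxima: Fortify → 7, Screen → 6; minimax = 6.
5 ≠ 6, so there is no saddle point; optimal play is mixed.
Right is strictly dominated by Left, so the attacker never plays it.
On the remaining 2×2 (Left, Center vs Fortify, Screen):
Let the attacker play Left with probability p. Expected payoff against Fortify: (-4)p + 7(1−p) = −11p + 7; against Screen: 6p + 5(1−p) = p + 5.
Setting these equal: −11p + 7 = p + 5 ⇒ −12p = -2 ⇒ p = 1/6, and the value is (-11)·(1/6) + 7 = 31/6.
For the defender: with q = P(Fortify), equating Left's and Center's payoffs gives −10q + 6 = 2q + 5 ⇒ q = 1/12.

1/6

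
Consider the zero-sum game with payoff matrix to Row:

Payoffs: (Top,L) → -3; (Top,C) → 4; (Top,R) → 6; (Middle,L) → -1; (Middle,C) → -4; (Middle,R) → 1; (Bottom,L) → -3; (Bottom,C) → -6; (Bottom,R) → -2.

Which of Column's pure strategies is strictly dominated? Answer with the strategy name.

L holds Row's payoff strictly below R in every row: -3 < 6, -1 < 1, -3 < -2.
So R is strictly dominated for Column.

R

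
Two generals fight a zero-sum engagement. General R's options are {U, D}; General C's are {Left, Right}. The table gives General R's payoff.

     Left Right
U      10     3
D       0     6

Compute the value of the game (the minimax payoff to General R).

60/13

Row minima: U → 3, D → 0; maximin = 3.
Column maxima: Left → 10, Right → 6; minimax = 6.
3 ≠ 6, so there is no saddle point; optimal play is mixed.
Let General R play U with probability p. Expected payoff against Left: 10p + 0(1−p) = 10p; against Right: 3p + 6(1−p) = −3p + 6.
Setting these equal: 10p = −3p + 6 ⇒ 13p = 6 ⇒ p = 6/13, and the value is (10)·(6/13) = 60/13.
For General C: with q = P(Left), equating U's and D's payoffs gives 7q + 3 = −6q + 6 ⇒ q = 3/13.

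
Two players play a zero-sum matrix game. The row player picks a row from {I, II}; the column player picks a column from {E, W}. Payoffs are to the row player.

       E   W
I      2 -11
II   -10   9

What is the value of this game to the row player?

Row minima: I → -11, II → -10; maximin = -10.
Column maxima: E → 2, W → 9; minimax = 2.
-10 ≠ 2, so there is no saddle point; optimal play is mixed.
Let the row player play I with probability p. Expected payoff against E: 2p + (-10)(1−p) = 12p − 10; against W: (-11)p + 9(1−p) = −20p + 9.
Setting these equal: 12p − 10 = −20p + 9 ⇒ 32p = 19 ⇒ p = 19/32, and the value is (12)·(19/32) − 10 = -23/8.
For the column player: with q = P(E), equating I's and II's payoffs gives 13q − 11 = −19q + 9 ⇒ q = 5/8.

-23/8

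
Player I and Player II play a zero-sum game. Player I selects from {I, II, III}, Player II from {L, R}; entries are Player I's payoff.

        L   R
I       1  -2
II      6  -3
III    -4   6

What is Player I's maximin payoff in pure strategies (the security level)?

-2

Row minima: I → -2, II → -3, III → -4.
The best of these is -2.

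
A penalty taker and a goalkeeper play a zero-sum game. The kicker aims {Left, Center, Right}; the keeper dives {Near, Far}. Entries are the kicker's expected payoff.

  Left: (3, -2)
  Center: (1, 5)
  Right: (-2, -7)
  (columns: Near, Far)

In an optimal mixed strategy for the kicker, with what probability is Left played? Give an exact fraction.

4/9

Row minima: Left → -2, Center → 1, Right → -7; maximin = 1.
Column maxima: Near → 3, Far → 5; minimax = 3.
1 ≠ 3, so there is no saddle point; optimal play is mixed.
Right is strictly dominated by Left, so the kicker never plays it.
On the remaining 2×2 (Left, Center vs Near, Far):
Let the kicker play Left with probability p. Expected payoff against Near: 3p + 1(1−p) = 2p + 1; against Far: (-2)p + 5(1−p) = −7p + 5.
Setting these equal: 2p + 1 = −7p + 5 ⇒ 9p = 4 ⇒ p = 4/9, and the value is (2)·(4/9) + 1 = 17/9.
For the keeper: with q = P(Near), equating Left's and Center's payoffs gives 5q − 2 = −4q + 5 ⇒ q = 7/9.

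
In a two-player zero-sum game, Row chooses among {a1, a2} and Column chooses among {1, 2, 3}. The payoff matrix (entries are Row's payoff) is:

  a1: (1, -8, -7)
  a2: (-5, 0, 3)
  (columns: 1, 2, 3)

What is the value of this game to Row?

Row minima: a1 → -8, a2 → -5; maximin = -5.
Column maxima: 1 → 1, 2 → 0, 3 → 3; minimax = 0.
-5 ≠ 0, so there is no saddle point; optimal play is mixed.
3 is strictly dominated by 2 (it gives Row strictly more in every row), so Column never plays it.
On the remaining 2×2 (a1, a2 vs 1, 2):
Let Row play a1 with probability p. Expected payoff against 1: 1p + (-5)(1−p) = 6p − 5; against 2: (-8)p + 0(1−p) = −8p.
Setting these equal: 6p − 5 = −8p ⇒ 14p = 5 ⇒ p = 5/14, and the value is (6)·(5/14) − 5 = -20/7.
For Column: with q = P(1), equating a1's and a2's payoffs gives 9q − 8 = −5q ⇒ q = 4/7.

-20/7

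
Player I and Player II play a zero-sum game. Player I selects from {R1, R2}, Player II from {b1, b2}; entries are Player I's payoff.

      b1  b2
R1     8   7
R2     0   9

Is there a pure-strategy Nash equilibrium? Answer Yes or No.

No

Row minima: R1 → 7, R2 → 0; maximin = 7.
Column maxima: b1 → 8, b2 → 9; minimax = 8.
7 ≠ 8, so no pure-strategy equilibrium exists.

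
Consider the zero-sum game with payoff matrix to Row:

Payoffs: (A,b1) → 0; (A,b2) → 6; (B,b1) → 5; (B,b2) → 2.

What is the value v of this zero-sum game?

10/3

Row minima: A → 0, B → 2; maximin = 2.
Column maxima: b1 → 5, b2 → 6; minimax = 5.
2 ≠ 5, so there is no saddle point; optimal play is mixed.
Let Row play A with probability p. Expected payoff against b1: 0p + 5(1−p) = −5p + 5; against b2: 6p + 2(1−p) = 4p + 2.
Setting these equal: −5p + 5 = 4p + 2 ⇒ −9p = -3 ⇒ p = 1/3, and the value is (-5)·(1/3) + 5 = 10/3.
For Column: with q = P(b1), equating A's and B's payoffs gives −6q + 6 = 3q + 2 ⇒ q = 4/9.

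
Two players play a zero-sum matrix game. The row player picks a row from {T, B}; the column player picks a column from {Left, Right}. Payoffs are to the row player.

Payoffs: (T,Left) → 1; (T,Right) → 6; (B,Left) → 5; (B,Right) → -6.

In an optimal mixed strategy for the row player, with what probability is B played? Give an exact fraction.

Row minima: T → 1, B → -6; maximin = 1.
Column maxima: Left → 5, Right → 6; minimax = 5.
1 ≠ 5, so there is no saddle point; optimal play is mixed.
Let the row player play T with probability p. Expected payoff against Left: 1p + 5(1−p) = −4p + 5; against Right: 6p + (-6)(1−p) = 12p − 6.
Setting these equal: −4p + 5 = 12p − 6 ⇒ −16p = -11 ⇒ p = 11/16, and the value is (-4)·(11/16) + 5 = 9/4.
For the column player: with q = P(Left), equating T's and B's payoffs gives −5q + 6 = 11q − 6 ⇒ q = 3/4.

5/16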